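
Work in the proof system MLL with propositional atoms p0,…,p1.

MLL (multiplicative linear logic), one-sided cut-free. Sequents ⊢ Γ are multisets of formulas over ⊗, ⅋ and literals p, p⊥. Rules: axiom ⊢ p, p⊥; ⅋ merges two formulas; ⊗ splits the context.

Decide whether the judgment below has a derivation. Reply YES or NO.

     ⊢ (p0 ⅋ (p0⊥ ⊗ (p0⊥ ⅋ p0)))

Proof tree:
[⅋]  ⊢ (p0 ⅋ (p0⊥ ⊗ (p0⊥ ⅋ p0)))
  [⊗]  ⊢ p0, (p0⊥ ⊗ (p0⊥ ⅋ p0))
    [Ax]  ⊢ p0, p0⊥
    [⅋]  ⊢ (p0⊥ ⅋ p0)
      [Ax]  ⊢ p0, p0⊥

Result: YES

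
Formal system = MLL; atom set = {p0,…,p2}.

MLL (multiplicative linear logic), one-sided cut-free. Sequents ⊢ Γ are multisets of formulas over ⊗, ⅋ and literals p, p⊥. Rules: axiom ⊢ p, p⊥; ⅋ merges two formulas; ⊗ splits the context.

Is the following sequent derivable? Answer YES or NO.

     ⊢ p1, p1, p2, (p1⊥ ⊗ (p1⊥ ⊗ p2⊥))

Derivation (root first):
[⊗]  ⊢ p1, p1, p2, (p1⊥ ⊗ (p1⊥ ⊗ p2⊥))
  [Ax]  ⊢ p1, p1⊥
  [⊗]  ⊢ p1, p2, (p1⊥ ⊗ p2⊥)
    [Ax]  ⊢ p1, p1⊥
    [Ax]  ⊢ p2, p2⊥

Result: YES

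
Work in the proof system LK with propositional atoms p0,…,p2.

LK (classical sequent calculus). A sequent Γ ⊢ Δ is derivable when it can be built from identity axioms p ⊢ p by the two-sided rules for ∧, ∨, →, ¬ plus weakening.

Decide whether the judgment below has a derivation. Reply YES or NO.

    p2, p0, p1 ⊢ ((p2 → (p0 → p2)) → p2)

Derivation (root first):
[→R] p2, p0, p1 ⊢ ((p2 → (p0 → p2)) → p2)
  [WL] p2, p0, (p2 → (p0 → p2)), p1 ⊢ p2
    [→L] p2, p0, (p2 → (p0 → p2)) ⊢ p2
      [Ax] p2 ⊢ p2
      [→L] p0, (p0 → p2) ⊢ p2
        [Ax] p0 ⊢ p0
        [Ax] p2 ⊢ p2

Result: YES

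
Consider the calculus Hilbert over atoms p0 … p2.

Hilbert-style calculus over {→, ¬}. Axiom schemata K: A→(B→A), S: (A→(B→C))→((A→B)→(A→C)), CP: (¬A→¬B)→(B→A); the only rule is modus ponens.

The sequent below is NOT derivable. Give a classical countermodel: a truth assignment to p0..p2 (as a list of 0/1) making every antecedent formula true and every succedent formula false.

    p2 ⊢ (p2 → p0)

Enumerate valuations to refute Γ ⊢ Δ:
  v=000: Γ:[p2=F] Δ:[(p2 → p0)=T] refutes=False
  v=001: Γ:[p2=T] Δ:[(p2 → p0)=F] refutes=True  ← countermodel

Result: [0, 0, 1]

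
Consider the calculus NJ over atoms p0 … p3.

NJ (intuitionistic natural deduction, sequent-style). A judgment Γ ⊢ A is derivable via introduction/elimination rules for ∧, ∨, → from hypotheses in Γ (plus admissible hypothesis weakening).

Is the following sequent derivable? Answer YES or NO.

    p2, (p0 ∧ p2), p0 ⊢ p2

Proof tree:
[Wk] p2, (p0 ∧ p2), p0 ⊢ p2
  [Wk] p2, (p0 ∧ p2) ⊢ p2
    [Ax] p2 ⊢ p2

Result: YES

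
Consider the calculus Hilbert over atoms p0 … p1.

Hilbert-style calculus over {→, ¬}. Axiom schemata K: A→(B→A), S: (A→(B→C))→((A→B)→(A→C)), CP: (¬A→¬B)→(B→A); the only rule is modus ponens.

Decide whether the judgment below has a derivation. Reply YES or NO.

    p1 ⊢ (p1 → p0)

Truth-table refutation:
  v=00: Γ:[p1=F] Δ:[(p1 → p0)=T] refutes=False
  v=01: Γ:[p1=T] Δ:[(p1 → p0)=F] refutes=True  ← countermodel

Result: NO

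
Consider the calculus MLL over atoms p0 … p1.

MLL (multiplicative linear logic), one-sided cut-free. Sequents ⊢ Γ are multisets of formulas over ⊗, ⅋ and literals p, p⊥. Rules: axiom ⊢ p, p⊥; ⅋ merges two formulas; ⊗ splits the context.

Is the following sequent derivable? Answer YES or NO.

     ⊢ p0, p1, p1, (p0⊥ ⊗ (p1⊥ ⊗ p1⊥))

Proof tree:
[⊗]  ⊢ p0, p1, p1, (p0⊥ ⊗ (p1⊥ ⊗ p1⊥))
  [Ax]  ⊢ p0, p0⊥
  [⊗]  ⊢ p1, p1, (p1⊥ ⊗ p1⊥)
    [Ax]  ⊢ p1, p1⊥
    [Ax]  ⊢ p1, p1⊥

Result: YES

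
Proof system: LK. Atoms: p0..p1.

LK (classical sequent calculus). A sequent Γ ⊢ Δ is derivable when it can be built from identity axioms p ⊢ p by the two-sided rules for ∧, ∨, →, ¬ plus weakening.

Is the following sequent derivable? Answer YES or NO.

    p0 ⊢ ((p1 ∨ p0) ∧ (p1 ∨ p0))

Proof tree:
[∧R] p0 ⊢ ((p1 ∨ p0) ∧ (p1 ∨ p0))
  [∨R] p0, p0 ⊢ (p1 ∨ p0)
    [WL] p0, p0 ⊢ p0, p1
      [WR] p0 ⊢ p0, p1
        [Ax] p0 ⊢ p0
  [∨R] p0, p0 ⊢ (p1 ∨ p0)
    [WL] p0, p0 ⊢ p0, p1
      [WR] p0 ⊢ p0, p1
        [Ax] p0 ⊢ p0

Result: YES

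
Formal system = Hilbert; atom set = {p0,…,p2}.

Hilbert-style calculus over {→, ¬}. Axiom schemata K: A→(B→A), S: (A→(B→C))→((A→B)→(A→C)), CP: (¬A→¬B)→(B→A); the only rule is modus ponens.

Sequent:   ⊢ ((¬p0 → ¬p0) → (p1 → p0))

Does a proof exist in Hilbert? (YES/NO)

Search for a countermodel by truth-table:
  v=000: Γ:[] Δ:[((¬p0 → ¬p0) → (p1 → p0))=T] refutes=False
  v=001: Γ:[] Δ:[((¬p0 → ¬p0) → (p1 → p0))=T] refutes=False
  v=010: Γ:[] Δ:[((¬p0 → ¬p0) → (p1 → p0))=F] refutes=True  ← countermodel

Result: NO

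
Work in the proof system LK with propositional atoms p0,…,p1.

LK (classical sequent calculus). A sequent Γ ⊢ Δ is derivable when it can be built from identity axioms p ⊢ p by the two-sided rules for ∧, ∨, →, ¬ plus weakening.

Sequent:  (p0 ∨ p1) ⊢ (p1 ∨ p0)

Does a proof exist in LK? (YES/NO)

Derivation (root first):
[∨R] (p0 ∨ p1) ⊢ (p1 ∨ p0)
  [∨L] (p0 ∨ p1) ⊢ p1, p0
    [Ax] p0 ⊢ p0
    [Ax] p1 ⊢ p1

Result: YES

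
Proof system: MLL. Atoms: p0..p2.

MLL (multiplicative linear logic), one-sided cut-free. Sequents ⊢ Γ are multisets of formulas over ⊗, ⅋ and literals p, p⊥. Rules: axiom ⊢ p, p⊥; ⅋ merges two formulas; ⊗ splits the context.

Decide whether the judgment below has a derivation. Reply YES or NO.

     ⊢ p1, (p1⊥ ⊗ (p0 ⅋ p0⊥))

Derivation (root first):
[⊗]  ⊢ p1, (p1⊥ ⊗ (p0 ⅋ p0⊥))
  [Ax]  ⊢ p1, p1⊥
  [⅋]  ⊢ (p0 ⅋ p0⊥)
    [Ax]  ⊢ p0, p0⊥

Result: YES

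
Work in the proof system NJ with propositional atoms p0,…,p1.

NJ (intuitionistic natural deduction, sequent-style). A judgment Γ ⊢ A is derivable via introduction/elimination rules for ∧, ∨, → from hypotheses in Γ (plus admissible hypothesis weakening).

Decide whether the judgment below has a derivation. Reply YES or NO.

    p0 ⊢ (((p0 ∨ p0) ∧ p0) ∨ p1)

Proof tree:
[∨I₁] p0 ⊢ (((p0 ∨ p0) ∧ p0) ∨ p1)
  [∧I] p0 ⊢ ((p0 ∨ p0) ∧ p0)
    [∨I₁] p0 ⊢ (p0 ∨ p0)
      [Ax] p0 ⊢ p0
    [Ax] p0 ⊢ p0

Result: YES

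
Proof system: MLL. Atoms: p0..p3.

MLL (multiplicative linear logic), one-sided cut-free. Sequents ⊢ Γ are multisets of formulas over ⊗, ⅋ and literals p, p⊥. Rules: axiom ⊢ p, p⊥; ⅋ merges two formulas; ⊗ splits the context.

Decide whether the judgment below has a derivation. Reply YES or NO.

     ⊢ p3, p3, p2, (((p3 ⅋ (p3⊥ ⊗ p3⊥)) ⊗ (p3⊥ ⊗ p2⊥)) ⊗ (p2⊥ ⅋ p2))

Proof tree:
[⊗]  ⊢ p3, p3, p2, (((p3 ⅋ (p3⊥ ⊗ p3⊥)) ⊗ (p3⊥ ⊗ p2⊥)) ⊗ (p2⊥ ⅋ p2))
  [⊗]  ⊢ p3, p3, p2, ((p3 ⅋ (p3⊥ ⊗ p3⊥)) ⊗ (p3⊥ ⊗ p2⊥))
    [⅋]  ⊢ p3, (p3 ⅋ (p3⊥ ⊗ p3⊥))
      [⊗]  ⊢ p3, p3, (p3⊥ ⊗ p3⊥)
        [Ax]  ⊢ p3, p3⊥
        [Ax]  ⊢ p3, p3⊥
    [⊗]  ⊢ p3, p2, (p3⊥ ⊗ p2⊥)
      [Ax]  ⊢ p3, p3⊥
      [Ax]  ⊢ p2, p2⊥
  [⅋]  ⊢ (p2⊥ ⅋ p2)
    [Ax]  ⊢ p2, p2⊥

Result: YES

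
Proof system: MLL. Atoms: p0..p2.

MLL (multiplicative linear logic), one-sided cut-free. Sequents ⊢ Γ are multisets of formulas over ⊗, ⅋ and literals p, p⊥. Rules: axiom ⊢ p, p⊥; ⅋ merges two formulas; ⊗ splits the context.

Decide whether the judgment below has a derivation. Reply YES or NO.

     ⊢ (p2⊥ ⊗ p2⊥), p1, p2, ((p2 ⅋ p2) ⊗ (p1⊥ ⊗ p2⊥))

Proof tree:
[⊗]  ⊢ (p2⊥ ⊗ p2⊥), p1, p2, ((p2 ⅋ p2) ⊗ (p1⊥ ⊗ p2⊥))
  [⅋]  ⊢ (p2⊥ ⊗ p2⊥), (p2 ⅋ p2)
    [⊗]  ⊢ p2, p2, (p2⊥ ⊗ p2⊥)
      [Ax]  ⊢ p2, p2⊥
      [Ax]  ⊢ p2, p2⊥
  [⊗]  ⊢ p1, p2, (p1⊥ ⊗ p2⊥)
    [Ax]  ⊢ p1, p1⊥
    [Ax]  ⊢ p2, p2⊥

Result: YES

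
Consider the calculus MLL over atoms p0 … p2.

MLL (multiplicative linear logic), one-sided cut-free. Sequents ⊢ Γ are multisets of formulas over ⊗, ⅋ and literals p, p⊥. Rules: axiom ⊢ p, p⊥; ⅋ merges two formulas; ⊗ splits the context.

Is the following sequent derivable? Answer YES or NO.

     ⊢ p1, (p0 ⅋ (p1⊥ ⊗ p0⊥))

Derivation (root first):
[⅋]  ⊢ p1, (p0 ⅋ (p1⊥ ⊗ p0⊥))
  [⊗]  ⊢ p1, p0, (p1⊥ ⊗ p0⊥)
    [Ax]  ⊢ p1, p1⊥
    [Ax]  ⊢ p0, p0⊥

Result: YES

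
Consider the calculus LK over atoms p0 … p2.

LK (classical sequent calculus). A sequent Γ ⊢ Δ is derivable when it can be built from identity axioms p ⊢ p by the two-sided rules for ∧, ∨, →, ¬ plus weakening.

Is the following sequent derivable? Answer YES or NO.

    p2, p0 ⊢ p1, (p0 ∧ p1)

Enumerate valuations to refute Γ ⊢ Δ:
  v=000: Γ:[p2=F, p0=F] Δ:[p1=F, (p0 ∧ p1)=F] refutes=False
  v=001: Γ:[p2=T, p0=F] Δ:[p1=F, (p0 ∧ p1)=F] refutes=False
  v=010: Γ:[p2=F, p0=F] Δ:[p1=T, (p0 ∧ p1)=F] refutes=False
  v=011: Γ:[p2=T, p0=F] Δ:[p1=T, (p0 ∧ p1)=F] refutes=False
  v=100: Γ:[p2=F, p0=T] Δ:[p1=F, (p0 ∧ p1)=F] refutes=False
  v=101: Γ:[p2=T, p0=T] Δ:[p1=F, (p0 ∧ p1)=F] refutes=True  ← countermodel

Result: NO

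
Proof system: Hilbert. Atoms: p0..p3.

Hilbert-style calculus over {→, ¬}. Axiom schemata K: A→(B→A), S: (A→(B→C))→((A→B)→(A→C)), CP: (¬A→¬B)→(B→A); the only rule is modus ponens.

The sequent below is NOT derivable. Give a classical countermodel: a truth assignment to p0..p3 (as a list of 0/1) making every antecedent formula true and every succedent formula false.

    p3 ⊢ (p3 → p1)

Search for a countermodel by truth-table:
  v=0000: Γ:[p3=F] Δ:[(p3 → p1)=T] refutes=False
  v=0001: Γ:[p3=T] Δ:[(p3 → p1)=F] refutes=True  ← countermodel

Result: [0, 0, 0, 1]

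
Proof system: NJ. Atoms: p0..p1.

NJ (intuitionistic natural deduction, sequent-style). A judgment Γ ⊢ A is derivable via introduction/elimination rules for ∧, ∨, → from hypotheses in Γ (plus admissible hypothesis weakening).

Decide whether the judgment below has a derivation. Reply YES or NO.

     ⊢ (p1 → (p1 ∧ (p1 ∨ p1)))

Proof tree:
[→I]  ⊢ (p1 → (p1 ∧ (p1 ∨ p1)))
  [∧I] p1 ⊢ (p1 ∧ (p1 ∨ p1))
    [Ax] p1 ⊢ p1
    [∨I₁] p1 ⊢ (p1 ∨ p1)
      [Ax] p1 ⊢ p1

Result: YES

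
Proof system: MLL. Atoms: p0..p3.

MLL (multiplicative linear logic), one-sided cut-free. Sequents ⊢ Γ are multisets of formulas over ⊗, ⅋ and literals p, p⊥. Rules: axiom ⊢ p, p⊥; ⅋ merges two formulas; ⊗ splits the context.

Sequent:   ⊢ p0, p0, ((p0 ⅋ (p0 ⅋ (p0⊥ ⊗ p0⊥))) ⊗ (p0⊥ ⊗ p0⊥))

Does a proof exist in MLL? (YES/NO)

Derivation trace:
[⊗]  ⊢ p0, p0, ((p0 ⅋ (p0 ⅋ (p0⊥ ⊗ p0⊥))) ⊗ (p0⊥ ⊗ p0⊥))
  [⅋]  ⊢ (p0 ⅋ (p0 ⅋ (p0⊥ ⊗ p0⊥)))
    [⅋]  ⊢ p0, (p0 ⅋ (p0⊥ ⊗ p0⊥))
      [⊗]  ⊢ p0, p0, (p0⊥ ⊗ p0⊥)
        [Ax]  ⊢ p0, p0⊥
        [Ax]  ⊢ p0, p0⊥
  [⊗]  ⊢ p0, p0, (p0⊥ ⊗ p0⊥)
    [Ax]  ⊢ p0, p0⊥
    [Ax]  ⊢ p0, p0⊥

Result: YES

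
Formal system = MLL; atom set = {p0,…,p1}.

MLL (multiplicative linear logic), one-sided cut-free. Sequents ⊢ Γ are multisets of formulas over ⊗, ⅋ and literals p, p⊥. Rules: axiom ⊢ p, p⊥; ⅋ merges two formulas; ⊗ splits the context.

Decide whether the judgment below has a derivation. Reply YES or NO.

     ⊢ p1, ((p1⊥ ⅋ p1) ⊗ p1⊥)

Derivation trace:
[⊗]  ⊢ p1, ((p1⊥ ⅋ p1) ⊗ p1⊥)
  [⅋]  ⊢ (p1⊥ ⅋ p1)
    [Ax]  ⊢ p1, p1⊥
  [Ax]  ⊢ p1, p1⊥

Result: YES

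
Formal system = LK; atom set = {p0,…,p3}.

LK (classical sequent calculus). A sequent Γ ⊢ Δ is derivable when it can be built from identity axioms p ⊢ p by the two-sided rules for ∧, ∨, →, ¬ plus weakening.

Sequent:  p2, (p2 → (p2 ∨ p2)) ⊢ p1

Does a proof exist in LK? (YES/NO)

Truth-table refutation:
  v=0000: Γ:[p2=F, (p2 → (p2 ∨ p2))=T] Δ:[p1=F] refutes=False
  v=0001: Γ:[p2=F, (p2 → (p2 ∨ p2))=T] Δ:[p1=F] refutes=False
  v=0010: Γ:[p2=T, (p2 → (p2 ∨ p2))=T] Δ:[p1=F] refutes=True  ← countermodel

Result: NO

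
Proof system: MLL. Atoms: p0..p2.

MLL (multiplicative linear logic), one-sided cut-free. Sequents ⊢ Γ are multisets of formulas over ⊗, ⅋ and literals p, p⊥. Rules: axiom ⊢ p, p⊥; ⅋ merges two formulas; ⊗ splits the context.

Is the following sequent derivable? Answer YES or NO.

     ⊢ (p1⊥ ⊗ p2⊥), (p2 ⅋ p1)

Derivation trace:
[⅋]  ⊢ (p1⊥ ⊗ p2⊥), (p2 ⅋ p1)
  [⊗]  ⊢ p1, p2, (p1⊥ ⊗ p2⊥)
    [Ax]  ⊢ p1, p1⊥
    [Ax]  ⊢ p2, p2⊥

Result: YES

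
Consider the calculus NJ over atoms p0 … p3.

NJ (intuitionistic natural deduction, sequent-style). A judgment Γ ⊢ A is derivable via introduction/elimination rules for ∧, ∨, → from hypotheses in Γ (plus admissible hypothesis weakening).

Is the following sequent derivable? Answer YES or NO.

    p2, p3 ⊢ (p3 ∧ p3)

Proof tree:
[∧I] p2, p3 ⊢ (p3 ∧ p3)
  [Wk] p3, p2 ⊢ p3
    [Ax] p3 ⊢ p3
  [Wk] p3, p2 ⊢ p3
    [Ax] p3 ⊢ p3

Result: YES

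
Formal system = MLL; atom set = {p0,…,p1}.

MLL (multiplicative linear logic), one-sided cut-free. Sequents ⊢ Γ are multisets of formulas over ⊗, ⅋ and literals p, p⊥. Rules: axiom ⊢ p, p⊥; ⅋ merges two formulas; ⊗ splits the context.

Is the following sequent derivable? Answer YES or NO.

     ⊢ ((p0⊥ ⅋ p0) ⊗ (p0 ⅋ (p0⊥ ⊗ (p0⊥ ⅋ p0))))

Derivation trace:
[⊗]  ⊢ ((p0⊥ ⅋ p0) ⊗ (p0 ⅋ (p0⊥ ⊗ (p0⊥ ⅋ p0))))
  [⅋]  ⊢ (p0⊥ ⅋ p0)
    [Ax]  ⊢ p0, p0⊥
  [⅋]  ⊢ (p0 ⅋ (p0⊥ ⊗ (p0⊥ ⅋ p0)))
    [⊗]  ⊢ p0, (p0⊥ ⊗ (p0⊥ ⅋ p0))
      [Ax]  ⊢ p0, p0⊥
      [⅋]  ⊢ (p0⊥ ⅋ p0)
        [Ax]  ⊢ p0, p0⊥

Result: YES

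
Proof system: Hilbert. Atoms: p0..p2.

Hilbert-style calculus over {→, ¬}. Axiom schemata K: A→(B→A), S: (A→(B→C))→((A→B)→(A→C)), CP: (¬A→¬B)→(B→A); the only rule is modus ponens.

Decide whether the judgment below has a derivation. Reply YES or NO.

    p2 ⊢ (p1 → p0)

Enumerate valuations to refute Γ ⊢ Δ:
  v=000: Γ:[p2=F] Δ:[(p1 → p0)=T] refutes=False
  v=001: Γ:[p2=T] Δ:[(p1 → p0)=T] refutes=False
  v=010: Γ:[p2=F] Δ:[(p1 → p0)=F] refutes=False
  v=011: Γ:[p2=T] Δ:[(p1 → p0)=F] refutes=True  ← countermodel

Result: NO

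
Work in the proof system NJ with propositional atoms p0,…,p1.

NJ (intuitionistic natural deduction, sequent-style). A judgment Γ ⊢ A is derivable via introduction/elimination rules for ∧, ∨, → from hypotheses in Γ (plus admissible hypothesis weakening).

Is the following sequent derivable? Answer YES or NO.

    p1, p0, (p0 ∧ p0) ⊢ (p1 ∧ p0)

Derivation trace:
[Wk] p1, p0, (p0 ∧ p0) ⊢ (p1 ∧ p0)
  [∧I] p1, p0 ⊢ (p1 ∧ p0)
    [Ax] p1 ⊢ p1
    [Ax] p0 ⊢ p0

Result: YES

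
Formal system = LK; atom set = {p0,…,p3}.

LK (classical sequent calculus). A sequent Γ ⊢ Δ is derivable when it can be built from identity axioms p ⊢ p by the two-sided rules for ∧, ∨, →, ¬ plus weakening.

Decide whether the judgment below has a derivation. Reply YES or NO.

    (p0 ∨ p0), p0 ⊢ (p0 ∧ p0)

Derivation (root first):
[∧R] (p0 ∨ p0), p0 ⊢ (p0 ∧ p0)
  [Ax] p0 ⊢ p0
  [∨L] (p0 ∨ p0) ⊢ p0
    [Ax] p0 ⊢ p0
    [Ax] p0 ⊢ p0

Result: YES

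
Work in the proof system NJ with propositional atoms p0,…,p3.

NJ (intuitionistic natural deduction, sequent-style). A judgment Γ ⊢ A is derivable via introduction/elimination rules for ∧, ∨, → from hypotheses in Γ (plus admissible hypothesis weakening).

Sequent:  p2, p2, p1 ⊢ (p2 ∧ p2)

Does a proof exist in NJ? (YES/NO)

Derivation trace:
[Wk] p2, p2, p1 ⊢ (p2 ∧ p2)
  [Wk] p2, p2 ⊢ (p2 ∧ p2)
    [∧I] p2 ⊢ (p2 ∧ p2)
      [Ax] p2 ⊢ p2
      [Ax] p2 ⊢ p2

Result: YES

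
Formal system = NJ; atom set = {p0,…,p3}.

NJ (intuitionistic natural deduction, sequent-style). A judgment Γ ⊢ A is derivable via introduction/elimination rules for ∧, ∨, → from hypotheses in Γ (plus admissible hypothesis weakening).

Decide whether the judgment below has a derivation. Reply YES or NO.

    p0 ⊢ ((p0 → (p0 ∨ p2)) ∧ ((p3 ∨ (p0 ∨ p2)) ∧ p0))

Derivation (root first):
[∧I] p0 ⊢ ((p0 → (p0 ∨ p2)) ∧ ((p3 ∨ (p0 ∨ p2)) ∧ p0))
  [Wk] p0 ⊢ (p0 → (p0 ∨ p2))
    [→I]  ⊢ (p0 → (p0 ∨ p2))
      [∨I₁] p0 ⊢ (p0 ∨ p2)
        [Ax] p0 ⊢ p0
  [∧I] p0 ⊢ ((p3 ∨ (p0 ∨ p2)) ∧ p0)
    [∨I₂] p0 ⊢ (p3 ∨ (p0 ∨ p2))
      [∨I₁] p0 ⊢ (p0 ∨ p2)
        [Ax] p0 ⊢ p0
    [Ax] p0 ⊢ p0

Result: YES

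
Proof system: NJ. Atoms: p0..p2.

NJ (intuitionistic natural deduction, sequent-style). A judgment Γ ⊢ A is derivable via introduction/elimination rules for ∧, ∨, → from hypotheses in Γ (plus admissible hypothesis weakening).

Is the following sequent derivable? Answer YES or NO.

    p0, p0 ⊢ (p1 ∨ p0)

Proof tree:
[Wk] p0, p0 ⊢ (p1 ∨ p0)
  [∨I₂] p0 ⊢ (p1 ∨ p0)
    [Ax] p0 ⊢ p0

Result: YES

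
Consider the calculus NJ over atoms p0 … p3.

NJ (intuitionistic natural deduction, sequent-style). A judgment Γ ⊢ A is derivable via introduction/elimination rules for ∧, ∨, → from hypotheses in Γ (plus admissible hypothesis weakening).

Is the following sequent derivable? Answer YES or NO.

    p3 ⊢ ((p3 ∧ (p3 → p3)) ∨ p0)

Proof tree:
[∨I₁] p3 ⊢ ((p3 ∧ (p3 → p3)) ∨ p0)
  [∧I] p3 ⊢ (p3 ∧ (p3 → p3))
    [Ax] p3 ⊢ p3
    [→I]  ⊢ (p3 → p3)
      [Ax] p3 ⊢ p3

Result: YES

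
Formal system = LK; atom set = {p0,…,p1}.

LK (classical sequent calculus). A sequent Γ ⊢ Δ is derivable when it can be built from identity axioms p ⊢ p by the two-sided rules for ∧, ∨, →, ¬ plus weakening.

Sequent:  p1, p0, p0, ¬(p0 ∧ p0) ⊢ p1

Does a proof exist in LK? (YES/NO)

Proof tree:
[¬L] p1, p0, p0, ¬(p0 ∧ p0) ⊢ p1
  [WL] p1, p0, p0 ⊢ p1, (p0 ∧ p0)
    [∧R] p1, p0 ⊢ p1, (p0 ∧ p0)
      [WR] p1 ⊢ p1, p0
        [Ax] p1 ⊢ p1
      [Ax] p0 ⊢ p0

Result: YES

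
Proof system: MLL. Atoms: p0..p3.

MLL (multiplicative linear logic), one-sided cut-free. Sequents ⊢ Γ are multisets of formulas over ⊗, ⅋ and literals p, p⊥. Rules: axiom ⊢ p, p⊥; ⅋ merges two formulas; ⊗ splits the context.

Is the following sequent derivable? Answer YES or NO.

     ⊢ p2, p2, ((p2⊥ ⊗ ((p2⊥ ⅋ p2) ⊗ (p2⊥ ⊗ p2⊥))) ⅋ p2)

Derivation trace:
[⅋]  ⊢ p2, p2, ((p2⊥ ⊗ ((p2⊥ ⅋ p2) ⊗ (p2⊥ ⊗ p2⊥))) ⅋ p2)
  [⊗]  ⊢ p2, p2, p2, (p2⊥ ⊗ ((p2⊥ ⅋ p2) ⊗ (p2⊥ ⊗ p2⊥)))
    [Ax]  ⊢ p2, p2⊥
    [⊗]  ⊢ p2, p2, ((p2⊥ ⅋ p2) ⊗ (p2⊥ ⊗ p2⊥))
      [⅋]  ⊢ (p2⊥ ⅋ p2)
        [Ax]  ⊢ p2, p2⊥
      [⊗]  ⊢ p2, p2, (p2⊥ ⊗ p2⊥)
        [Ax]  ⊢ p2, p2⊥
        [Ax]  ⊢ p2, p2⊥

Result: YES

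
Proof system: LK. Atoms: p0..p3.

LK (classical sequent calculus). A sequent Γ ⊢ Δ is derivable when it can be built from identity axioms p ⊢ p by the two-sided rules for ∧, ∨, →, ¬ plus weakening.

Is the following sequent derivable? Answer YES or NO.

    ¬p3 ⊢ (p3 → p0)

Derivation (root first):
[¬L] ¬p3 ⊢ (p3 → p0)
  [→R]  ⊢ p3, (p3 → p0)
    [WR] p3 ⊢ p3, p0
      [Ax] p3 ⊢ p3

Result: YES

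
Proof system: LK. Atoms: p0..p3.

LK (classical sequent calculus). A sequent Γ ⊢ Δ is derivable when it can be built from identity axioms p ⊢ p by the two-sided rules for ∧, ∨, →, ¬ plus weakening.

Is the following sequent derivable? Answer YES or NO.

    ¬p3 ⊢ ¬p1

Truth-table refutation:
  v=0000: Γ:[¬p3=T] Δ:[¬p1=T] refutes=False
  v=0001: Γ:[¬p3=F] Δ:[¬p1=T] refutes=False
  v=0010: Γ:[¬p3=T] Δ:[¬p1=T] refutes=False
  v=0011: Γ:[¬p3=F] Δ:[¬p1=T] refutes=False
  v=0100: Γ:[¬p3=T] Δ:[¬p1=F] refutes=True  ← countermodel

Result: NO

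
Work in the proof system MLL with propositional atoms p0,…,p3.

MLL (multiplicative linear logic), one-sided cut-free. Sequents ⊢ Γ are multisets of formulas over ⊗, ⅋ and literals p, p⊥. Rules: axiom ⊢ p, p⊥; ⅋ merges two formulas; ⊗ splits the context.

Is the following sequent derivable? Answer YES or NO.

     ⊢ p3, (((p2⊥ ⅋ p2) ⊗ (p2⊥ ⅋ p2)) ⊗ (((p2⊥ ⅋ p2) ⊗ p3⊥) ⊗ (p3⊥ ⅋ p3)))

Proof tree:
[⊗]  ⊢ p3, (((p2⊥ ⅋ p2) ⊗ (p2⊥ ⅋ p2)) ⊗ (((p2⊥ ⅋ p2) ⊗ p3⊥) ⊗ (p3⊥ ⅋ p3)))
  [⊗]  ⊢ ((p2⊥ ⅋ p2) ⊗ (p2⊥ ⅋ p2))
    [⅋]  ⊢ (p2⊥ ⅋ p2)
      [Ax]  ⊢ p2, p2⊥
    [⅋]  ⊢ (p2⊥ ⅋ p2)
      [Ax]  ⊢ p2, p2⊥
  [⊗]  ⊢ p3, (((p2⊥ ⅋ p2) ⊗ p3⊥) ⊗ (p3⊥ ⅋ p3))
    [⊗]  ⊢ p3, ((p2⊥ ⅋ p2) ⊗ p3⊥)
      [⅋]  ⊢ (p2⊥ ⅋ p2)
        [Ax]  ⊢ p2, p2⊥
      [Ax]  ⊢ p3, p3⊥
    [⅋]  ⊢ (p3⊥ ⅋ p3)
      [Ax]  ⊢ p3, p3⊥

Result: YES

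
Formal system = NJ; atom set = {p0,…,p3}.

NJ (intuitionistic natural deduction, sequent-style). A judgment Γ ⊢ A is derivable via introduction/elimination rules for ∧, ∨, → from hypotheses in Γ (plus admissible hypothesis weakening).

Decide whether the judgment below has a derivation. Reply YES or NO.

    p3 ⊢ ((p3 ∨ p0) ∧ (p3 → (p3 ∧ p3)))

Derivation trace:
[∧I] p3 ⊢ ((p3 ∨ p0) ∧ (p3 → (p3 ∧ p3)))
  [∨I₁] p3 ⊢ (p3 ∨ p0)
    [Ax] p3 ⊢ p3
  [→I]  ⊢ (p3 → (p3 ∧ p3))
    [∧I] p3 ⊢ (p3 ∧ p3)
      [Ax] p3 ⊢ p3
      [Ax] p3 ⊢ p3

Result: YES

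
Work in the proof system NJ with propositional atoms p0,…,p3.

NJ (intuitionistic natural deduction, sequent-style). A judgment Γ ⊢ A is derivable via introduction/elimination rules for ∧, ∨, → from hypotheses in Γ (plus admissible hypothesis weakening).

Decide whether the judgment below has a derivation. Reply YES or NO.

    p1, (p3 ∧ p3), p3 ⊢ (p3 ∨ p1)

Derivation (root first):
[Wk] p1, (p3 ∧ p3), p3 ⊢ (p3 ∨ p1)
  [∨I₂] p1, (p3 ∧ p3) ⊢ (p3 ∨ p1)
    [Wk] p1, (p3 ∧ p3) ⊢ p1
      [Ax] p1 ⊢ p1

Result: YES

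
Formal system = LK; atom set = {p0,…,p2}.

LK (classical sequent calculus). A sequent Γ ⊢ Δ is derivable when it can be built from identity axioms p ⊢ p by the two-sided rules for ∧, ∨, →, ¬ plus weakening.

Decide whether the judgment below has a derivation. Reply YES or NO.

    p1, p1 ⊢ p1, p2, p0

Proof tree:
[WR] p1, p1 ⊢ p1, p2, p0
  [WL] p1, p1 ⊢ p1, p2
    [WR] p1 ⊢ p1, p2
      [Ax] p1 ⊢ p1

Result: YES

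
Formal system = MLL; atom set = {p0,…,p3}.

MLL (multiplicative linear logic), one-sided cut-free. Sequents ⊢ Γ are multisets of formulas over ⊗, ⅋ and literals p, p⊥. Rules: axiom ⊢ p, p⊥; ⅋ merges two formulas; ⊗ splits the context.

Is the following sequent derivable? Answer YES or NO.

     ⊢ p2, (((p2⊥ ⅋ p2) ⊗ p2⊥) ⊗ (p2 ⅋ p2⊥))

Derivation trace:
[⊗]  ⊢ p2, (((p2⊥ ⅋ p2) ⊗ p2⊥) ⊗ (p2 ⅋ p2⊥))
  [⊗]  ⊢ p2, ((p2⊥ ⅋ p2) ⊗ p2⊥)
    [⅋]  ⊢ (p2⊥ ⅋ p2)
      [Ax]  ⊢ p2, p2⊥
    [Ax]  ⊢ p2, p2⊥
  [⅋]  ⊢ (p2 ⅋ p2⊥)
    [Ax]  ⊢ p2, p2⊥

Result: YES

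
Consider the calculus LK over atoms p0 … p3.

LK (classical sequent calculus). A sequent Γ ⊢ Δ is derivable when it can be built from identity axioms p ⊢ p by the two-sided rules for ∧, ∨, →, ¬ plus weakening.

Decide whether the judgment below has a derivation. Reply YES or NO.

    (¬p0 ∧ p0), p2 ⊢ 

Proof tree:
[WL] (¬p0 ∧ p0), p2 ⊢ 
  [∧L] (¬p0 ∧ p0) ⊢ 
    [¬L] p0, ¬p0 ⊢ 
      [Ax] p0 ⊢ p0

Result: YES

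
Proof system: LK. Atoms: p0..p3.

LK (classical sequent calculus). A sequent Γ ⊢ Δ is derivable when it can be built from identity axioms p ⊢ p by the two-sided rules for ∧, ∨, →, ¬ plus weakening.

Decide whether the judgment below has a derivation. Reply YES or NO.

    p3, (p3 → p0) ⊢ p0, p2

Derivation (root first):
[WR] p3, (p3 → p0) ⊢ p0, p2
  [→L] p3, (p3 → p0) ⊢ p0
    [Ax] p3 ⊢ p3
    [Ax] p0 ⊢ p0

Result: YES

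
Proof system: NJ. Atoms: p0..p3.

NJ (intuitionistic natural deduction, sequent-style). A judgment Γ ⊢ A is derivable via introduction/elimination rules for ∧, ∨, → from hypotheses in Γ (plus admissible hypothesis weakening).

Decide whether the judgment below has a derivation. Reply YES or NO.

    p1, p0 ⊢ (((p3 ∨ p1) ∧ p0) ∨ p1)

Derivation trace:
[∨I₁] p1, p0 ⊢ (((p3 ∨ p1) ∧ p0) ∨ p1)
  [∧I] p1, p0 ⊢ ((p3 ∨ p1) ∧ p0)
    [∨I₂] p1 ⊢ (p3 ∨ p1)
      [Ax] p1 ⊢ p1
    [Ax] p0 ⊢ p0

Result: YES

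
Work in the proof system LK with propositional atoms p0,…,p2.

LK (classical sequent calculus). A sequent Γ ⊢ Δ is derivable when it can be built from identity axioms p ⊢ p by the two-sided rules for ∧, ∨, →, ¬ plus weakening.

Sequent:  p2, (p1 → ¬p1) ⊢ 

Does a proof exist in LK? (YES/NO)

Enumerate valuations to refute Γ ⊢ Δ:
  v=000: Γ:[p2=F, (p1 → ¬p1)=T] Δ:[] refutes=False
  v=001: Γ:[p2=T, (p1 → ¬p1)=T] Δ:[] refutes=True  ← countermodel

Result: NO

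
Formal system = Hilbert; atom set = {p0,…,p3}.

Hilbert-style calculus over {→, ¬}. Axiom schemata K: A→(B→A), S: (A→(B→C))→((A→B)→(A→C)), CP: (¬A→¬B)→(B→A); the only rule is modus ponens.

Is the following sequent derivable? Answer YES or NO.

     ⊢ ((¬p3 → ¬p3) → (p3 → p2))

Search for a countermodel by truth-table:
  v=0000: Γ:[] Δ:[((¬p3 → ¬p3) → (p3 → p2))=T] refutes=False
  v=0001: Γ:[] Δ:[((¬p3 → ¬p3) → (p3 → p2))=F] refutes=True  ← countermodel

Result: NO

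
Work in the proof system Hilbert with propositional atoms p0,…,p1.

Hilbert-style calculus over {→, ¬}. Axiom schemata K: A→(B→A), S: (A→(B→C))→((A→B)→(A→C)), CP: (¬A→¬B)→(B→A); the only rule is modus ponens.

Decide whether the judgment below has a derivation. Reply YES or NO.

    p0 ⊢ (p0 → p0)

Proof tree:
[MP] p0 ⊢ (p0 → p0)
  [MP]  ⊢ ((p0 → p0) → (p0 → p0))
    [S]  ⊢ ((p0 → (p0 → p0)) → ((p0 → p0) → (p0 → p0)))
    [K]  ⊢ (p0 → (p0 → p0))
  [MP] p0 ⊢ (p0 → p0)
    [K]  ⊢ (p0 → (p0 → p0))
    [Hyp] p0 ⊢ p0

Result: YES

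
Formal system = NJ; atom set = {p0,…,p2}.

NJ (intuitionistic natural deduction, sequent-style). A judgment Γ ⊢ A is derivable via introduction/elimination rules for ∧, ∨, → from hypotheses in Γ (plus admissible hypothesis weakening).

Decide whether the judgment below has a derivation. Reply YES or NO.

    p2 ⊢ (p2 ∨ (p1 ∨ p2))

Derivation (root first):
[∨I₂] p2 ⊢ (p2 ∨ (p1 ∨ p2))
  [∨I₂] p2 ⊢ (p1 ∨ p2)
    [Ax] p2 ⊢ p2

Result: YES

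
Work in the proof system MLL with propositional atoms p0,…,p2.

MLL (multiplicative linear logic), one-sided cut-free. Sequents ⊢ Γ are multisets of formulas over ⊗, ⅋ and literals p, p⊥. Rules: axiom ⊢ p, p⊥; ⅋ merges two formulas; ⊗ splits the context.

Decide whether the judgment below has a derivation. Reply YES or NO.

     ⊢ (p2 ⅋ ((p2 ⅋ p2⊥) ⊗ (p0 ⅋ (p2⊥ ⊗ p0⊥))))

Derivation (root first):
[⅋]  ⊢ (p2 ⅋ ((p2 ⅋ p2⊥) ⊗ (p0 ⅋ (p2⊥ ⊗ p0⊥))))
  [⊗]  ⊢ p2, ((p2 ⅋ p2⊥) ⊗ (p0 ⅋ (p2⊥ ⊗ p0⊥)))
    [⅋]  ⊢ (p2 ⅋ p2⊥)
      [Ax]  ⊢ p2, p2⊥
    [⅋]  ⊢ p2, (p0 ⅋ (p2⊥ ⊗ p0⊥))
      [⊗]  ⊢ p2, p0, (p2⊥ ⊗ p0⊥)
        [Ax]  ⊢ p2, p2⊥
        [Ax]  ⊢ p0, p0⊥

Result: YES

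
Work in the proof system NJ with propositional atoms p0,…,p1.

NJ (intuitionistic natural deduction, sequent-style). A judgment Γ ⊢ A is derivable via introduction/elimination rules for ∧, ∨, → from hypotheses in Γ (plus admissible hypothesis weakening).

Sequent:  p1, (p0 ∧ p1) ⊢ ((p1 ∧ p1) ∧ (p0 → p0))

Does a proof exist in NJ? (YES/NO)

Derivation trace:
[∧I] p1, (p0 ∧ p1) ⊢ ((p1 ∧ p1) ∧ (p0 → p0))
  [∧I] p1, (p0 ∧ p1) ⊢ (p1 ∧ p1)
    [Ax] p1 ⊢ p1
    [Wk] p1, (p0 ∧ p1) ⊢ p1
      [Ax] p1 ⊢ p1
  [→I]  ⊢ (p0 → p0)
    [Ax] p0 ⊢ p0

Result: YES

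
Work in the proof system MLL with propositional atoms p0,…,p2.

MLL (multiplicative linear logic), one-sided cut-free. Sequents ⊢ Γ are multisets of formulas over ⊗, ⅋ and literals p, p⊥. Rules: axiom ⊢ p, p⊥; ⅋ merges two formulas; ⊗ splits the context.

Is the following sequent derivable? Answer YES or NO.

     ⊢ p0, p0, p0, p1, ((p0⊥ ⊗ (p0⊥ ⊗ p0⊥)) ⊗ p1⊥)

Derivation trace:
[⊗]  ⊢ p0, p0, p0, p1, ((p0⊥ ⊗ (p0⊥ ⊗ p0⊥)) ⊗ p1⊥)
  [⊗]  ⊢ p0, p0, p0, (p0⊥ ⊗ (p0⊥ ⊗ p0⊥))
    [Ax]  ⊢ p0, p0⊥
    [⊗]  ⊢ p0, p0, (p0⊥ ⊗ p0⊥)
      [Ax]  ⊢ p0, p0⊥
      [Ax]  ⊢ p0, p0⊥
  [Ax]  ⊢ p1, p1⊥

Result: YES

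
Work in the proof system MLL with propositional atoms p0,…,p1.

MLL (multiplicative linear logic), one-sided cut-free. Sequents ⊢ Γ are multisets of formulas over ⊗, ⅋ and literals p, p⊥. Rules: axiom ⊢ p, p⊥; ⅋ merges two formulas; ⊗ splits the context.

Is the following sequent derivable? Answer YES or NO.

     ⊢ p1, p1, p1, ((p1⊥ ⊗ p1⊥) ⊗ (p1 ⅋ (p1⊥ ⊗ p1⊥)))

Derivation trace:
[⊗]  ⊢ p1, p1, p1, ((p1⊥ ⊗ p1⊥) ⊗ (p1 ⅋ (p1⊥ ⊗ p1⊥)))
  [⊗]  ⊢ p1, p1, (p1⊥ ⊗ p1⊥)
    [Ax]  ⊢ p1, p1⊥
    [Ax]  ⊢ p1, p1⊥
  [⅋]  ⊢ p1, (p1 ⅋ (p1⊥ ⊗ p1⊥))
    [⊗]  ⊢ p1, p1, (p1⊥ ⊗ p1⊥)
      [Ax]  ⊢ p1, p1⊥
      [Ax]  ⊢ p1, p1⊥

Result: YES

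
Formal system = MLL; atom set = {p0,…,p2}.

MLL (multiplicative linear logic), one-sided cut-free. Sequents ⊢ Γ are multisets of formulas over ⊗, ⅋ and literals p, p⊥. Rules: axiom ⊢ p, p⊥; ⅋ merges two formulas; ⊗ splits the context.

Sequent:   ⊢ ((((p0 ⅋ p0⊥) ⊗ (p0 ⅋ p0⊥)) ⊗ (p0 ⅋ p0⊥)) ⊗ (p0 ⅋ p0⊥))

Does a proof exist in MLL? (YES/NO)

Derivation (root first):
[⊗]  ⊢ ((((p0 ⅋ p0⊥) ⊗ (p0 ⅋ p0⊥)) ⊗ (p0 ⅋ p0⊥)) ⊗ (p0 ⅋ p0⊥))
  [⊗]  ⊢ (((p0 ⅋ p0⊥) ⊗ (p0 ⅋ p0⊥)) ⊗ (p0 ⅋ p0⊥))
    [⊗]  ⊢ ((p0 ⅋ p0⊥) ⊗ (p0 ⅋ p0⊥))
      [⅋]  ⊢ (p0 ⅋ p0⊥)
        [Ax]  ⊢ p0, p0⊥
      [⅋]  ⊢ (p0 ⅋ p0⊥)
        [Ax]  ⊢ p0, p0⊥
    [⅋]  ⊢ (p0 ⅋ p0⊥)
      [Ax]  ⊢ p0, p0⊥
  [⅋]  ⊢ (p0 ⅋ p0⊥)
    [Ax]  ⊢ p0, p0⊥

Result: YES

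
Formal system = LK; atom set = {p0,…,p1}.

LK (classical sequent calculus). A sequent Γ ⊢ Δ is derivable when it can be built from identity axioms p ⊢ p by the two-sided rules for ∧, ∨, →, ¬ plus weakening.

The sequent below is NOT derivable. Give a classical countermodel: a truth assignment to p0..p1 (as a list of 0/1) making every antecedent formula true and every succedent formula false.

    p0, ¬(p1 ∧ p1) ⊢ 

Enumerate valuations to refute Γ ⊢ Δ:
  v=00: Γ:[p0=F, ¬(p1 ∧ p1)=T] Δ:[] refutes=False
  v=01: Γ:[p0=F, ¬(p1 ∧ p1)=F] Δ:[] refutes=False
  v=10: Γ:[p0=T, ¬(p1 ∧ p1)=T] Δ:[] refutes=True  ← countermodel

Result: [1, 0]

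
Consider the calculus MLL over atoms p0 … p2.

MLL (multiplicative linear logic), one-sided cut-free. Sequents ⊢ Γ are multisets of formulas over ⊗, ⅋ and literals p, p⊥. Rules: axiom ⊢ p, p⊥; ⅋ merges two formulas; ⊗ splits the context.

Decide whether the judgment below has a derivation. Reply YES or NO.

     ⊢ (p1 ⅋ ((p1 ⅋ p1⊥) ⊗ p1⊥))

Derivation trace:
[⅋]  ⊢ (p1 ⅋ ((p1 ⅋ p1⊥) ⊗ p1⊥))
  [⊗]  ⊢ p1, ((p1 ⅋ p1⊥) ⊗ p1⊥)
    [⅋]  ⊢ (p1 ⅋ p1⊥)
      [Ax]  ⊢ p1, p1⊥
    [Ax]  ⊢ p1, p1⊥

Result: YES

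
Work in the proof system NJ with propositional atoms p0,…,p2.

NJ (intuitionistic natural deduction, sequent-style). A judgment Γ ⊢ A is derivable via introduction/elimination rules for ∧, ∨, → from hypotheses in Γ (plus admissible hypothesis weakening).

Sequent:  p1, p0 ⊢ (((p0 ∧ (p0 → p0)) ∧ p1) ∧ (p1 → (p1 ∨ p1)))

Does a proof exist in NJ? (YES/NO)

Derivation (root first):
[∧I] p1, p0 ⊢ (((p0 ∧ (p0 → p0)) ∧ p1) ∧ (p1 → (p1 ∨ p1)))
  [∧I] p1, p0 ⊢ ((p0 ∧ (p0 → p0)) ∧ p1)
    [∧I] p0 ⊢ (p0 ∧ (p0 → p0))
      [Ax] p0 ⊢ p0
      [→I]  ⊢ (p0 → p0)
        [Ax] p0 ⊢ p0
    [Ax] p1 ⊢ p1
  [→I]  ⊢ (p1 → (p1 ∨ p1))
    [∨I₂] p1 ⊢ (p1 ∨ p1)
      [Ax] p1 ⊢ p1

Result: YES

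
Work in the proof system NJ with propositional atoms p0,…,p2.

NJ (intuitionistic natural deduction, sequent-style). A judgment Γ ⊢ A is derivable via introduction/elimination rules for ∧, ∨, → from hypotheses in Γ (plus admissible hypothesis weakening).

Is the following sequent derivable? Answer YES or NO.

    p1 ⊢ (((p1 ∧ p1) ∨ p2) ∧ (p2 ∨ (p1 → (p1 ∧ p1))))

Derivation trace:
[∧I] p1 ⊢ (((p1 ∧ p1) ∨ p2) ∧ (p2 ∨ (p1 → (p1 ∧ p1))))
  [∨I₁] p1 ⊢ ((p1 ∧ p1) ∨ p2)
    [∧I] p1 ⊢ (p1 ∧ p1)
      [Ax] p1 ⊢ p1
      [Ax] p1 ⊢ p1
  [∨I₂]  ⊢ (p2 ∨ (p1 → (p1 ∧ p1)))
    [→I]  ⊢ (p1 → (p1 ∧ p1))
      [∧I] p1 ⊢ (p1 ∧ p1)
        [Ax] p1 ⊢ p1
        [Ax] p1 ⊢ p1

Result: YES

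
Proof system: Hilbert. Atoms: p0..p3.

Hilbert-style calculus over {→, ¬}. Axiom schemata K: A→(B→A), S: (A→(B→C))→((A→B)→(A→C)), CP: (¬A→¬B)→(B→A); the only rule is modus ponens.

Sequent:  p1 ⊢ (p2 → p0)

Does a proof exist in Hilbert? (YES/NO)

Enumerate valuations to refute Γ ⊢ Δ:
  v=0000: Γ:[p1=F] Δ:[(p2 → p0)=T] refutes=False
  v=0001: Γ:[p1=F] Δ:[(p2 → p0)=T] refutes=False
  v=0010: Γ:[p1=F] Δ:[(p2 → p0)=F] refutes=False
  v=0011: Γ:[p1=F] Δ:[(p2 → p0)=F] refutes=False
  v=0100: Γ:[p1=T] Δ:[(p2 → p0)=T] refutes=False
  v=0101: Γ:[p1=T] Δ:[(p2 → p0)=T] refutes=False
  v=0110: Γ:[p1=T] Δ:[(p2 → p0)=F] refutes=True  ← countermodel

Result: NO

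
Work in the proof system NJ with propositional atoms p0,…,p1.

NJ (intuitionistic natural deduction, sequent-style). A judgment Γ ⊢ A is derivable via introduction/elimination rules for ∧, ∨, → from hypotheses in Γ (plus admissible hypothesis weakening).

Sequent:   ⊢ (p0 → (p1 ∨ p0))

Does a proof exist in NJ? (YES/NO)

Derivation trace:
[→I]  ⊢ (p0 → (p1 ∨ p0))
  [∨I₂] p0 ⊢ (p1 ∨ p0)
    [Ax] p0 ⊢ p0

Result: YES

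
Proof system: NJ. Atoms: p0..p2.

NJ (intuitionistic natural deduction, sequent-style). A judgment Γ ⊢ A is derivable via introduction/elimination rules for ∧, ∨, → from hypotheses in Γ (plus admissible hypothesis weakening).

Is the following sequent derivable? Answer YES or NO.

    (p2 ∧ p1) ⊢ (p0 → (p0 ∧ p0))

Proof tree:
[Wk] (p2 ∧ p1) ⊢ (p0 → (p0 ∧ p0))
  [→I]  ⊢ (p0 → (p0 ∧ p0))
    [∧I] p0 ⊢ (p0 ∧ p0)
      [Ax] p0 ⊢ p0
      [Ax] p0 ⊢ p0

Result: YES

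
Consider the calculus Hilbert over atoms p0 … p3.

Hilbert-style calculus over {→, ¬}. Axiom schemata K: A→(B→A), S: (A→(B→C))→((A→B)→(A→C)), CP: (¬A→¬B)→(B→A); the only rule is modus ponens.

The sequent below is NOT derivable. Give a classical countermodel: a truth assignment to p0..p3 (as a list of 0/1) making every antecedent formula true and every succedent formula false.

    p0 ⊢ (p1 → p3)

Search for a countermodel by truth-table:
  v=0000: Γ:[p0=F] Δ:[(p1 → p3)=T] refutes=False
  v=0001: Γ:[p0=F] Δ:[(p1 → p3)=T] refutes=False
  v=0010: Γ:[p0=F] Δ:[(p1 → p3)=T] refutes=False
  v=0011: Γ:[p0=F] Δ:[(p1 → p3)=T] refutes=False
  v=0100: Γ:[p0=F] Δ:[(p1 → p3)=F] refutes=False
  v=0101: Γ:[p0=F] Δ:[(p1 → p3)=T] refutes=False
  v=0110: Γ:[p0=F] Δ:[(p1 → p3)=F] refutes=False
  v=0111: Γ:[p0=F] Δ:[(p1 → p3)=T] refutes=False
  v=1000: Γ:[p0=T] Δ:[(p1 → p3)=T] refutes=False
  v=1001: Γ:[p0=T] Δ:[(p1 → p3)=T] refutes=False
  v=1010: Γ:[p0=T] Δ:[(p1 → p3)=T] refutes=False
  v=1011: Γ:[p0=T] Δ:[(p1 → p3)=T] refutes=False
  v=1100: Γ:[p0=T] Δ:[(p1 → p3)=F] refutes=True  ← countermodel

Result: [1, 1, 0, 0]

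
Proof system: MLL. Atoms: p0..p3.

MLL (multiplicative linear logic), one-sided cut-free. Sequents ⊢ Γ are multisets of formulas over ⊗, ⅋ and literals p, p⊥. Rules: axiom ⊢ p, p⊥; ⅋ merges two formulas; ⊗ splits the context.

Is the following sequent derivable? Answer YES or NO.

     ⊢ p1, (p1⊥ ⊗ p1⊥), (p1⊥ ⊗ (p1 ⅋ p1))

Proof tree:
[⊗]  ⊢ p1, (p1⊥ ⊗ p1⊥), (p1⊥ ⊗ (p1 ⅋ p1))
  [Ax]  ⊢ p1, p1⊥
  [⅋]  ⊢ (p1⊥ ⊗ p1⊥), (p1 ⅋ p1)
    [⊗]  ⊢ p1, p1, (p1⊥ ⊗ p1⊥)
      [Ax]  ⊢ p1, p1⊥
      [Ax]  ⊢ p1, p1⊥

Result: YES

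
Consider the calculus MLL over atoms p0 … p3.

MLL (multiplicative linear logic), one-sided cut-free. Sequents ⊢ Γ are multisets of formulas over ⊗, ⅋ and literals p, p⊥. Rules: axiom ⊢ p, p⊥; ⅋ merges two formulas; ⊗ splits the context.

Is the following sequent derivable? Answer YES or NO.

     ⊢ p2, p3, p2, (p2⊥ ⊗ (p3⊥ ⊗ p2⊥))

Proof tree:
[⊗]  ⊢ p2, p3, p2, (p2⊥ ⊗ (p3⊥ ⊗ p2⊥))
  [Ax]  ⊢ p2, p2⊥
  [⊗]  ⊢ p3, p2, (p3⊥ ⊗ p2⊥)
    [Ax]  ⊢ p3, p3⊥
    [Ax]  ⊢ p2, p2⊥

Result: YES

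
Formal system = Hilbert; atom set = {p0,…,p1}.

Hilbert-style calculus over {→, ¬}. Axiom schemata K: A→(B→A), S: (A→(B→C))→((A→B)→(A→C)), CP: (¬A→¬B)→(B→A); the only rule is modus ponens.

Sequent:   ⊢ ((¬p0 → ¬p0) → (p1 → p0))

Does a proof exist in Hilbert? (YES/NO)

Search for a countermodel by truth-table:
  v=00: Γ:[] Δ:[((¬p0 → ¬p0) → (p1 → p0))=T] refutes=False
  v=01: Γ:[] Δ:[((¬p0 → ¬p0) → (p1 → p0))=F] refutes=True  ← countermodel

Result: NO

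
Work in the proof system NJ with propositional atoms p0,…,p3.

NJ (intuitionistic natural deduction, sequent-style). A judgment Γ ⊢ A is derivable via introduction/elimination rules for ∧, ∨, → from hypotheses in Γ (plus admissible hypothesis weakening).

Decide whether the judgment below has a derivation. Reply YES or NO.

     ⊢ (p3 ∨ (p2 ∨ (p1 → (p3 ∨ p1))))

Derivation (root first):
[∨I₂]  ⊢ (p3 ∨ (p2 ∨ (p1 → (p3 ∨ p1))))
  [∨I₂]  ⊢ (p2 ∨ (p1 → (p3 ∨ p1)))
    [→I]  ⊢ (p1 → (p3 ∨ p1))
      [∨I₂] p1 ⊢ (p3 ∨ p1)
        [Ax] p1 ⊢ p1

Result: YES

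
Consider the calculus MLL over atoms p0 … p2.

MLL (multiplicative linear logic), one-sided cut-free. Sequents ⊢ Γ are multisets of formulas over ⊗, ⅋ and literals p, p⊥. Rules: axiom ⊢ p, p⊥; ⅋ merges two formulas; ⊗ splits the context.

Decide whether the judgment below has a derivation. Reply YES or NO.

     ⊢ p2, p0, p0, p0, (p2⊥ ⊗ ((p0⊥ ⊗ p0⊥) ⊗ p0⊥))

Proof tree:
[⊗]  ⊢ p2, p0, p0, p0, (p2⊥ ⊗ ((p0⊥ ⊗ p0⊥) ⊗ p0⊥))
  [Ax]  ⊢ p2, p2⊥
  [⊗]  ⊢ p0, p0, p0, ((p0⊥ ⊗ p0⊥) ⊗ p0⊥)
    [⊗]  ⊢ p0, p0, (p0⊥ ⊗ p0⊥)
      [Ax]  ⊢ p0, p0⊥
      [Ax]  ⊢ p0, p0⊥
    [Ax]  ⊢ p0, p0⊥

Result: YES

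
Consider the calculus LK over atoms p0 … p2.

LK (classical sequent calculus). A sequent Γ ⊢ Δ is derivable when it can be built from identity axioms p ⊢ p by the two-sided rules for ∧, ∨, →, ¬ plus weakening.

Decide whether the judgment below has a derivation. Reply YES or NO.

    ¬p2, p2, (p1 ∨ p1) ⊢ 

Derivation (root first):
[∨L] ¬p2, p2, (p1 ∨ p1) ⊢ 
  [WL] p2, ¬p2, p1 ⊢ 
    [¬L] p2, ¬p2 ⊢ 
      [Ax] p2 ⊢ p2
  [WL] p2, ¬p2, p1 ⊢ 
    [¬L] p2, ¬p2 ⊢ 
      [Ax] p2 ⊢ p2

Result: YES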